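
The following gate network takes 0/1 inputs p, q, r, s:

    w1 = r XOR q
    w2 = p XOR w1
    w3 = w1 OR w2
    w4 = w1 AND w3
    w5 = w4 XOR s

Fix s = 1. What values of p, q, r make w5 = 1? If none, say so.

Check with s = 1 and p=1, q=1, r=1:
w1 = r XOR q = 1 XOR 1 = 0
w2 = p XOR w1 = 1 XOR 0 = 1
w3 = w1 OR w2 = 0 OR 1 = 1
w4 = w1 AND w3 = 0 AND 1 = 0
w5 = w4 XOR s = 0 XOR 1 = 1
So w5 = 1.

p=1, q=1, r=1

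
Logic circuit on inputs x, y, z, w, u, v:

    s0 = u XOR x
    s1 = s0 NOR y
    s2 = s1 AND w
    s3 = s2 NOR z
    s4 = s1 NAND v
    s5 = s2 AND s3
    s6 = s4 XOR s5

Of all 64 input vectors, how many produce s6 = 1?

56

s6 = s4 XOR s5 must be 1, so s4 and s5 differ.
Enumerating the 64 input combinations, 56 give s6 = 1 and 8 give s6 = 0.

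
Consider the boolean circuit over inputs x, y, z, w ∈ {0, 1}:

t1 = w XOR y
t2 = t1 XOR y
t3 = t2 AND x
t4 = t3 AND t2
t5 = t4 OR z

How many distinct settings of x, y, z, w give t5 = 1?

10

t5 = t4 OR z must be 1, so at least one of t4, z is 1.
Enumerating the 16 input combinations, 10 give t5 = 1 and 6 give t5 = 0.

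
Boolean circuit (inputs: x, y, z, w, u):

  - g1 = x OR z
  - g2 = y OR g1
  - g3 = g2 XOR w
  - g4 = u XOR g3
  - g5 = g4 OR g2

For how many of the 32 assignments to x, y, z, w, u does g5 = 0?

2

g5 = g4 OR g2 must be 0, so both g4 = 0 and g2 = 0.
Satisfying assignments:
  x=0, y=0, z=0, w=0, u=0
  x=0, y=0, z=0, w=1, u=1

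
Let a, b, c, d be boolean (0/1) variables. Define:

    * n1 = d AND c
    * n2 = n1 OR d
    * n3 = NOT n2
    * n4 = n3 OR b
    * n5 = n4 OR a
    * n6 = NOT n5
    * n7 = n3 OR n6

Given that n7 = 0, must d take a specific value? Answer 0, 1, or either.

1

n7 = n3 OR n6 must be 0, so both n3 = 0 and n6 = 0.
Every assignment with n7 = 0 has d = 1; there are 6 such assignment(s).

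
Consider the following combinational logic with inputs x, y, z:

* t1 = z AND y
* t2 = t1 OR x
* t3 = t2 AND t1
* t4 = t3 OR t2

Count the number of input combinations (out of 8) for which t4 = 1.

t4 = t3 OR t2 must be 1, so at least one of t3, t2 is 1.
Satisfying assignments:
  x=0, y=1, z=1
  x=1, y=0, z=0
  x=1, y=0, z=1
  x=1, y=1, z=0
  x=1, y=1, z=1

5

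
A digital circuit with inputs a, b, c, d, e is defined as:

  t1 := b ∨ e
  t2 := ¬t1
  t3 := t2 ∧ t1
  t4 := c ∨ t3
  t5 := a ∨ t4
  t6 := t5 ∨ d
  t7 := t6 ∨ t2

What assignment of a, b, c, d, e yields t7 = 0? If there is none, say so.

t7 = t6 ∨ t2 must be 0, so both t6 = 0 and t2 = 0.
t6 = t5 ∨ d must be 0, so both t5 = 0 and d = 0.
Check with a=0 b=0 c=0 d=0 e=1:
t1 = b ∨ e = 0 ∨ 1 = 1
t2 = ¬t1 = ¬1 = 0
t3 = t2 ∧ t1 = 0 ∧ 1 = 0
t4 = c ∨ t3 = 0 ∨ 0 = 0
t5 = a ∨ t4 = 0 ∨ 0 = 0
t6 = t5 ∨ d = 0 ∨ 0 = 0
t7 = t6 ∨ t2 = 0 ∨ 0 = 0
So t7 = 0 as required.

a=0 b=0 c=0 d=0 e=1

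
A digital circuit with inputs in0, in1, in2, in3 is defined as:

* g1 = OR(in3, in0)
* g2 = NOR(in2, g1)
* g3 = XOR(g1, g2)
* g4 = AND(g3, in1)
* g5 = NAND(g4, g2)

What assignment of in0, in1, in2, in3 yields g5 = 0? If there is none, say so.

in0=0 in1=1 in2=0 in3=0

g5 = NAND(g4, g2) must be 0, so both g4 = 1 and g2 = 1.
g4 = AND(g3, in1) must be 1, so both g3 = 1 and in1 = 1.
g2 = NOR(in2, g1) must be 1, so both in2 = 0 and g1 = 0.
Check with in0=0 in1=1 in2=0 in3=0:
g1 = OR(in3, in0) = OR(0, 0) = 0
g2 = NOR(in2, g1) = NOR(0, 0) = 1
g3 = XOR(g1, g2) = XOR(0, 1) = 1
g4 = AND(g3, in1) = AND(1, 1) = 1
g5 = NAND(g4, g2) = NAND(1, 1) = 0
So g5 = 0 as required.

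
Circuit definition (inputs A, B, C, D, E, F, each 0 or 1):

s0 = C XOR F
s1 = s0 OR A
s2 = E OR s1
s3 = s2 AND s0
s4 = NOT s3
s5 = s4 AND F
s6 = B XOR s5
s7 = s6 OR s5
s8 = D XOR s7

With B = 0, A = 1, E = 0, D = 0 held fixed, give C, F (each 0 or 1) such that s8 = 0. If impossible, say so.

C=0, F=1

s8 = D XOR s7 must be 0, so D and s7 are equal.
Check with B = 0, A = 1, E = 0, D = 0 and C=0, F=1:
s0 = C XOR F = 0 XOR 1 = 1
s1 = s0 OR A = 1 OR 1 = 1
s2 = E OR s1 = 0 OR 1 = 1
s3 = s2 AND s0 = 1 AND 1 = 1
s4 = NOT s3 = NOT 1 = 0
s5 = s4 AND F = 0 AND 1 = 0
s6 = B XOR s5 = 0 XOR 0 = 0
s7 = s6 OR s5 = 0 OR 0 = 0
s8 = D XOR s7 = 0 XOR 0 = 0
So s8 = 0.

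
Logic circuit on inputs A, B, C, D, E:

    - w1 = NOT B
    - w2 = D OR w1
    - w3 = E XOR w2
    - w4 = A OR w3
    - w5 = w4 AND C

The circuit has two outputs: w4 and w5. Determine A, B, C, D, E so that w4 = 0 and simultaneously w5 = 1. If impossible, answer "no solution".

Across all 32 input combinations, none give both w4 = 0 and w5 = 1.

no solution exists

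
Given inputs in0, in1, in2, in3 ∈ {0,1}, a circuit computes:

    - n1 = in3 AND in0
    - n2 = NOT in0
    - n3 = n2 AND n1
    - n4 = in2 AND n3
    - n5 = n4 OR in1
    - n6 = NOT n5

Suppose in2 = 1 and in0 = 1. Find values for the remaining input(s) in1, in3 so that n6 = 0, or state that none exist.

in1=1 in3=1

Check with in2 = 1 and in0 = 1 and in1=1, in3=1:
n1 = in3 AND in0 = 1 AND 1 = 1
n2 = NOT in0 = NOT 1 = 0
n3 = n2 AND n1 = 0 AND 1 = 0
n4 = in2 AND n3 = 1 AND 0 = 0
n5 = n4 OR in1 = 0 OR 1 = 1
n6 = NOT n5 = NOT 1 = 0
So n6 = 0.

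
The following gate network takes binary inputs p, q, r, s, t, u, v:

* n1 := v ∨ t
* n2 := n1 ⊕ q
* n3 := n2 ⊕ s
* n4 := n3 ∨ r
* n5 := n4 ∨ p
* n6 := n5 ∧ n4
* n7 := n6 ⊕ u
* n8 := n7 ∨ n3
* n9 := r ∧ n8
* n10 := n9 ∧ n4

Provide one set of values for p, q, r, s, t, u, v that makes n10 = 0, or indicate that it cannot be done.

p=0, q=0, r=0, s=0, t=0, u=0, v=1

n10 = n9 ∧ n4 must be 0, so at least one of n9, n4 is 0.
Check with p=0, q=0, r=0, s=0, t=0, u=0, v=1:
n1 = v ∨ t = 1 ∨ 0 = 1
n2 = n1 ⊕ q = 1 ⊕ 0 = 1
n3 = n2 ⊕ s = 1 ⊕ 0 = 1
n4 = n3 ∨ r = 1 ∨ 0 = 1
n5 = n4 ∨ p = 1 ∨ 0 = 1
n6 = n5 ∧ n4 = 1 ∧ 1 = 1
n7 = n6 ⊕ u = 1 ⊕ 0 = 1
n8 = n7 ∨ n3 = 1 ∨ 1 = 1
n9 = r ∧ n8 = 0 ∧ 1 = 0
n10 = n9 ∧ n4 = 0 ∧ 1 = 0
So n10 = 0 as required.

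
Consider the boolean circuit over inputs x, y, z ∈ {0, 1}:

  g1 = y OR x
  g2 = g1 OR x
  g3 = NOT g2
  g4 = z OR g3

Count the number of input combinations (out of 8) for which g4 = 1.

g4 = z OR g3 must be 1, so at least one of z, g3 is 1.
Enumerating the 8 input combinations, 5 give g4 = 1 and 3 give g4 = 0.

5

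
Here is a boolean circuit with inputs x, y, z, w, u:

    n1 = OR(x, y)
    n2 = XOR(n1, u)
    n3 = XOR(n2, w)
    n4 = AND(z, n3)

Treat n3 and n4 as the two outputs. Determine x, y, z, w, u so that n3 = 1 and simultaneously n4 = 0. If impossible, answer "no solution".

x=0, y=1, z=0, w=1, u=1

Check with x=0, y=1, z=0, w=1, u=1:
n1 = OR(x, y) = OR(0, 1) = 1
n2 = XOR(n1, u) = XOR(1, 1) = 0
n3 = XOR(n2, w) = XOR(0, 1) = 1
n4 = AND(z, n3) = AND(0, 1) = 0
So n3 = 1 and n4 = 0.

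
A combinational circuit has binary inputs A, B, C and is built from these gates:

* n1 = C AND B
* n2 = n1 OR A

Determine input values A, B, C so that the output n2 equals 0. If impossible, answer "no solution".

A=0, B=0, C=1

Check with A=0, B=0, C=1:
n1 = C AND B = 1 AND 0 = 0
n2 = n1 OR A = 0 OR 0 = 0
So n2 = 0 as required.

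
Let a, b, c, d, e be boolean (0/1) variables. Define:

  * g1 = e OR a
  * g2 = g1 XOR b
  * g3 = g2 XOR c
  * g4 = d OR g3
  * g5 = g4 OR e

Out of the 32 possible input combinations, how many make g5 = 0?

g5 = g4 OR e must be 0, so both g4 = 0 and e = 0.
g4 = d OR g3 must be 0, so both d = 0 and g3 = 0.
Satisfying assignments:
  a=0, b=0, c=0, d=0, e=0
  a=0, b=1, c=1, d=0, e=0
  a=1, b=0, c=1, d=0, e=0
  a=1, b=1, c=0, d=0, e=0

4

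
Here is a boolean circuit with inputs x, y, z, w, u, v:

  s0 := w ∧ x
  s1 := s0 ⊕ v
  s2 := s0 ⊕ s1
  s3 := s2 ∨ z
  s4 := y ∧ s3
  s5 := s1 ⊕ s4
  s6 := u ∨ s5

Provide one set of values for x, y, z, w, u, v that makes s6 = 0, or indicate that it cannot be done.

x=1 y=1 z=0 w=0 u=0 v=0

Check with x=1 y=1 z=0 w=0 u=0 v=0:
s0 = w ∧ x = 0 ∧ 1 = 0
s1 = s0 ⊕ v = 0 ⊕ 0 = 0
s2 = s0 ⊕ s1 = 0 ⊕ 0 = 0
s3 = s2 ∨ z = 0 ∨ 0 = 0
s4 = y ∧ s3 = 1 ∧ 0 = 0
s5 = s1 ⊕ s4 = 0 ⊕ 0 = 0
s6 = u ∨ s5 = 0 ∨ 0 = 0
So s6 = 0 as required.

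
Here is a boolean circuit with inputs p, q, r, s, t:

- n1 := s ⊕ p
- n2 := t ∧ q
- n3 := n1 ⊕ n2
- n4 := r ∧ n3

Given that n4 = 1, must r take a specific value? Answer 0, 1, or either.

n4 = r ∧ n3 must be 1, so both r = 1 and n3 = 1.
Every assignment with n4 = 1 has r = 1; there are 8 such assignment(s).

1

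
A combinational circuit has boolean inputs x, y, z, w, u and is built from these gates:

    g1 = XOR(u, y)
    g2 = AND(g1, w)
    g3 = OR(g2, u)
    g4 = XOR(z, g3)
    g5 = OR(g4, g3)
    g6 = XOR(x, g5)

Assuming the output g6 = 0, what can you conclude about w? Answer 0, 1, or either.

either

Both values of w occur among assignments with g6 = 0:
  w=0: x=0, y=0, z=0, w=0, u=0
  w=1: x=0, y=0, z=0, w=1, u=0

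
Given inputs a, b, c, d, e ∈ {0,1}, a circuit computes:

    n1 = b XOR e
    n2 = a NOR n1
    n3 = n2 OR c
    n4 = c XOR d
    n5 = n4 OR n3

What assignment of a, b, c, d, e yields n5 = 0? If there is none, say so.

a=1, b=0, c=0, d=0, e=1

n5 = n4 OR n3 must be 0, so both n4 = 0 and n3 = 0.
Check with a=1, b=0, c=0, d=0, e=1:
n1 = b XOR e = 0 XOR 1 = 1
n2 = a NOR n1 = 1 NOR 1 = 0
n3 = n2 OR c = 0 OR 0 = 0
n4 = c XOR d = 0 XOR 0 = 0
n5 = n4 OR n3 = 0 OR 0 = 0
So n5 = 0 as required.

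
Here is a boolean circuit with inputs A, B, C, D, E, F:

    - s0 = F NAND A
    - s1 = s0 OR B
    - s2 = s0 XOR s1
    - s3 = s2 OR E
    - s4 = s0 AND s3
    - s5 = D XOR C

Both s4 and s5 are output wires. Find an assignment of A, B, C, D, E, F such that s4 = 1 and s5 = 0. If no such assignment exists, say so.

Check with A=0, B=1, C=0, D=0, E=1, F=0:
s0 = F NAND A = 0 NAND 0 = 1
s1 = s0 OR B = 1 OR 1 = 1
s2 = s0 XOR s1 = 1 XOR 1 = 0
s3 = s2 OR E = 0 OR 1 = 1
s4 = s0 AND s3 = 1 AND 1 = 1
s5 = D XOR C = 0 XOR 0 = 0
So s4 = 1 and s5 = 0.

A=0, B=1, C=0, D=0, E=1, F=0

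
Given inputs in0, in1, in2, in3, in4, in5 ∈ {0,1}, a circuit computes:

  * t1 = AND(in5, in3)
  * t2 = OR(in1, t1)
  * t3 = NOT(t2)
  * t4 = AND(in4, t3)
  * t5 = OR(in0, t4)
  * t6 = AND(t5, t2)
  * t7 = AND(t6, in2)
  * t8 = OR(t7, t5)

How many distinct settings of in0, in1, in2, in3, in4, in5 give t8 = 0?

26

t8 = OR(t7, t5) must be 0, so both t7 = 0 and t5 = 0.
t7 = AND(t6, in2) must be 0, so at least one of t6, in2 is 0.
t5 = OR(in0, t4) must be 0, so both in0 = 0 and t4 = 0.
Enumerating the 64 input combinations, 26 give t8 = 0 and 38 give t8 = 1.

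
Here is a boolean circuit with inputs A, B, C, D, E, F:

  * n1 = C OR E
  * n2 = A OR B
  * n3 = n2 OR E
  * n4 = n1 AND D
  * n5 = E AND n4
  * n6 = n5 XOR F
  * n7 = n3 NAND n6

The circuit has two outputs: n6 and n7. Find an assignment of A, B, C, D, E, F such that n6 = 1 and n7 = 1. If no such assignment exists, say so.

A=0, B=0, C=1, D=0, E=0, F=1

Check with A=0, B=0, C=1, D=0, E=0, F=1:
n1 = C OR E = 1 OR 0 = 1
n2 = A OR B = 0 OR 0 = 0
n3 = n2 OR E = 0 OR 0 = 0
n4 = n1 AND D = 1 AND 0 = 0
n5 = E AND n4 = 0 AND 0 = 0
n6 = n5 XOR F = 0 XOR 1 = 1
n7 = n3 NAND n6 = 0 NAND 1 = 1
So n6 = 1 and n7 = 1.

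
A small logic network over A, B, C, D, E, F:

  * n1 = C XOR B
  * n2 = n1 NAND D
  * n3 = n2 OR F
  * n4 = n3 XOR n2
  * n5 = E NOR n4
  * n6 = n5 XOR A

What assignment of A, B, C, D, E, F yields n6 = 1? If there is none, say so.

n6 = n5 XOR A must be 1, so n5 and A differ.
Check with A=0, B=1, C=1, D=1, E=0, F=0:
n1 = C XOR B = 1 XOR 1 = 0
n2 = n1 NAND D = 0 NAND 1 = 1
n3 = n2 OR F = 1 OR 0 = 1
n4 = n3 XOR n2 = 1 XOR 1 = 0
n5 = E NOR n4 = 0 NOR 0 = 1
n6 = n5 XOR A = 1 XOR 0 = 1
So n6 = 1 as required.

A=0, B=1, C=1, D=1, E=0, F=0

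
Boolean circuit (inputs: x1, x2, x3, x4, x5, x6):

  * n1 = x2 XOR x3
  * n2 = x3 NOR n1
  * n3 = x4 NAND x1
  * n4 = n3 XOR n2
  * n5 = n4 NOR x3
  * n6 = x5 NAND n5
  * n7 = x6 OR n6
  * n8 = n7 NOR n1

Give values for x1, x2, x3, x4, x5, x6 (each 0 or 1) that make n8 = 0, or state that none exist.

x1=1 x2=0 x3=1 x4=0 x5=1 x6=0

n8 = n7 NOR n1 must be 0, so at least one of n7, n1 is 1.
Check with x1=1 x2=0 x3=1 x4=0 x5=1 x6=0:
n1 = x2 XOR x3 = 0 XOR 1 = 1
n2 = x3 NOR n1 = 1 NOR 1 = 0
n3 = x4 NAND x1 = 0 NAND 1 = 1
n4 = n3 XOR n2 = 1 XOR 0 = 1
n5 = n4 NOR x3 = 1 NOR 1 = 0
n6 = x5 NAND n5 = 1 NAND 0 = 1
n7 = x6 OR n6 = 0 OR 1 = 1
n8 = n7 NOR n1 = 1 NOR 1 = 0
So n8 = 0 as required.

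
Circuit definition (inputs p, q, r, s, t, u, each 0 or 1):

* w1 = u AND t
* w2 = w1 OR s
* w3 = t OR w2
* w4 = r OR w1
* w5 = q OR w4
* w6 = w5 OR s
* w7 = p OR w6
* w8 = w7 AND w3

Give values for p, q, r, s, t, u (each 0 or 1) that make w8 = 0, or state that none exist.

p=1 q=0 r=1 s=0 t=0 u=0

w8 = w7 AND w3 must be 0, so at least one of w7, w3 is 0.
Check with p=1 q=0 r=1 s=0 t=0 u=0:
w1 = u AND t = 0 AND 0 = 0
w2 = w1 OR s = 0 OR 0 = 0
w3 = t OR w2 = 0 OR 0 = 0
w4 = r OR w1 = 1 OR 0 = 1
w5 = q OR w4 = 0 OR 1 = 1
w6 = w5 OR s = 1 OR 0 = 1
w7 = p OR w6 = 1 OR 1 = 1
w8 = w7 AND w3 = 1 AND 0 = 0
So w8 = 0 as required.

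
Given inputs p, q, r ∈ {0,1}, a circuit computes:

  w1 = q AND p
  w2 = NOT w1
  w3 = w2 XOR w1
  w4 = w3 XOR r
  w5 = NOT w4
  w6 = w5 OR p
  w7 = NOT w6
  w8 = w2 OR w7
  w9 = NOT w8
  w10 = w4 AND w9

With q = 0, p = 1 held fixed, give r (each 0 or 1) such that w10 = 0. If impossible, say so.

Check with q = 0, p = 1 and r=1:
w1 = q AND p = 0 AND 1 = 0
w2 = NOT w1 = NOT 0 = 1
w3 = w2 XOR w1 = 1 XOR 0 = 1
w4 = w3 XOR r = 1 XOR 1 = 0
w5 = NOT w4 = NOT 0 = 1
w6 = w5 OR p = 1 OR 1 = 1
w7 = NOT w6 = NOT 1 = 0
w8 = w2 OR w7 = 1 OR 0 = 1
w9 = NOT w8 = NOT 1 = 0
w10 = w4 AND w9 = 0 AND 0 = 0
So w10 = 0.

r=1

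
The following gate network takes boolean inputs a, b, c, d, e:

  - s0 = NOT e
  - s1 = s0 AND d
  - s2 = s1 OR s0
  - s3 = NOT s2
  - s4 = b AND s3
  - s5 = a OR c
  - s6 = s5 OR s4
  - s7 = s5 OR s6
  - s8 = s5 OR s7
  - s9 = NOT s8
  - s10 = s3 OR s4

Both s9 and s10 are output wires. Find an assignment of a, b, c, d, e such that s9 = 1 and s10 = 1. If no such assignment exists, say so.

a=0, b=0, c=0, d=1, e=1

Check with a=0, b=0, c=0, d=1, e=1:
s0 = NOT e = NOT 1 = 0
s1 = s0 AND d = 0 AND 1 = 0
s2 = s1 OR s0 = 0 OR 0 = 0
s3 = NOT s2 = NOT 0 = 1
s4 = b AND s3 = 0 AND 1 = 0
s5 = a OR c = 0 OR 0 = 0
s6 = s5 OR s4 = 0 OR 0 = 0
s7 = s5 OR s6 = 0 OR 0 = 0
s8 = s5 OR s7 = 0 OR 0 = 0
s9 = NOT s8 = NOT 0 = 1
s10 = s3 OR s4 = 1 OR 0 = 1
So s9 = 1 and s10 = 1.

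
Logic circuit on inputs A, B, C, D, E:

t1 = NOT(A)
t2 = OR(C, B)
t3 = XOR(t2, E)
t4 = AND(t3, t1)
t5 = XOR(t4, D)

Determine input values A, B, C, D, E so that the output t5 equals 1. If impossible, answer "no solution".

A=1, B=0, C=1, D=1, E=1

Check with A=1, B=0, C=1, D=1, E=1:
t1 = NOT(A) = NOT 1 = 0
t2 = OR(C, B) = OR(1, 0) = 1
t3 = XOR(t2, E) = XOR(1, 1) = 0
t4 = AND(t3, t1) = AND(0, 0) = 0
t5 = XOR(t4, D) = XOR(0, 1) = 1
So t5 = 1 as required.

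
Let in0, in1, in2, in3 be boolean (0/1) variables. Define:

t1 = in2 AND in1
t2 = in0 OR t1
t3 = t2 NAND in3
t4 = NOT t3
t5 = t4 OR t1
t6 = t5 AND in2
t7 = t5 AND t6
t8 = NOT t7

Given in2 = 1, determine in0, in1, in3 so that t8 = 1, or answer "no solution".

in0=1, in1=0, in3=0

Check with in2 = 1 and in0=1, in1=0, in3=0:
t1 = in2 AND in1 = 1 AND 0 = 0
t2 = in0 OR t1 = 1 OR 0 = 1
t3 = t2 NAND in3 = 1 NAND 0 = 1
t4 = NOT t3 = NOT 1 = 0
t5 = t4 OR t1 = 0 OR 0 = 0
t6 = t5 AND in2 = 0 AND 1 = 0
t7 = t5 AND t6 = 0 AND 0 = 0
t8 = NOT t7 = NOT 0 = 1
So t8 = 1.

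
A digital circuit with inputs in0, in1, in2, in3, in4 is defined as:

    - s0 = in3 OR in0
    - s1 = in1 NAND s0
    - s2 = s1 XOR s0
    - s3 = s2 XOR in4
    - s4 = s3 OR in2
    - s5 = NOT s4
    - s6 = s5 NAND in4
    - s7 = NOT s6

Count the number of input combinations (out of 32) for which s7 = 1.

s7 = NOT s6 must be 1, so s6 = 0.
s6 = s5 NAND in4 must be 0, so both s5 = 1 and in4 = 1.
Satisfying assignments:
  in0=0, in1=0, in2=0, in3=0, in4=1
  in0=0, in1=1, in2=0, in3=0, in4=1
  in0=0, in1=1, in2=0, in3=1, in4=1
  in0=1, in1=1, in2=0, in3=0, in4=1
  in0=1, in1=1, in2=0, in3=1, in4=1

5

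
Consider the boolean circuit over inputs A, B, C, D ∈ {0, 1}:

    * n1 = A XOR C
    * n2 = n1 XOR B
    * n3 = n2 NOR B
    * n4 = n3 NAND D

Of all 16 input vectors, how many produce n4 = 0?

2

n4 = n3 NAND D must be 0, so both n3 = 1 and D = 1.
n3 = n2 NOR B must be 1, so both n2 = 0 and B = 0.
n2 = n1 XOR B must be 0, so n1 and B are equal.
Satisfying assignments:
  A=0, B=0, C=0, D=1
  A=1, B=0, C=1, D=1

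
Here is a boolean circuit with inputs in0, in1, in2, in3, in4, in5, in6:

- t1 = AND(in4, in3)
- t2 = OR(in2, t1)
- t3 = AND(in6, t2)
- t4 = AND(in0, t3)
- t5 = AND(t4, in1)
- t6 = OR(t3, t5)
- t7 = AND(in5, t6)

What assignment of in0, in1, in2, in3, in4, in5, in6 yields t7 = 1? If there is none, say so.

t7 = AND(in5, t6) must be 1, so both in5 = 1 and t6 = 1.
t6 = OR(t3, t5) must be 1, so at least one of t3, t5 is 1.
Check with in0=1, in1=1, in2=1, in3=0, in4=0, in5=1, in6=1:
t1 = AND(in4, in3) = AND(0, 0) = 0
t2 = OR(in2, t1) = OR(1, 0) = 1
t3 = AND(in6, t2) = AND(1, 1) = 1
t4 = AND(in0, t3) = AND(1, 1) = 1
t5 = AND(t4, in1) = AND(1, 1) = 1
t6 = OR(t3, t5) = OR(1, 1) = 1
t7 = AND(in5, t6) = AND(1, 1) = 1
So t7 = 1 as required.

in0=1, in1=1, in2=1, in3=0, in4=0, in5=1, in6=1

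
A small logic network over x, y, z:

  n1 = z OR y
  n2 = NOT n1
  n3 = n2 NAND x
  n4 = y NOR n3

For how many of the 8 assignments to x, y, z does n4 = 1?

n4 = y NOR n3 must be 1, so both y = 0 and n3 = 0.
Satisfying assignments:
  x=1, y=0, z=0

1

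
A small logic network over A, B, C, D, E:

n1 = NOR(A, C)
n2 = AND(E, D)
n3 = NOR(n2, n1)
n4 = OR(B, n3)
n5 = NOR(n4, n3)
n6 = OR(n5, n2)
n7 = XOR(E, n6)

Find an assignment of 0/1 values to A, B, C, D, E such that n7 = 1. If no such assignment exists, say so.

A=1 B=1 C=1 D=0 E=1

n7 = XOR(E, n6) must be 1, so E and n6 differ.
Check with A=1 B=1 C=1 D=0 E=1:
n1 = NOR(A, C) = NOR(1, 1) = 0
n2 = AND(E, D) = AND(1, 0) = 0
n3 = NOR(n2, n1) = NOR(0, 0) = 1
n4 = OR(B, n3) = OR(1, 1) = 1
n5 = NOR(n4, n3) = NOR(1, 1) = 0
n6 = OR(n5, n2) = OR(0, 0) = 0
n7 = XOR(E, n6) = XOR(1, 0) = 1
So n7 = 1 as required.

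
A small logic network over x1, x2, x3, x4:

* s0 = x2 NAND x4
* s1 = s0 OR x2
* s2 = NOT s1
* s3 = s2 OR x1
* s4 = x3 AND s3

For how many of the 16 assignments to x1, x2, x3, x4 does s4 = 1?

s4 = x3 AND s3 must be 1, so both x3 = 1 and s3 = 1.
s3 = s2 OR x1 must be 1, so at least one of s2, x1 is 1.
Satisfying assignments:
  x1=1, x2=0, x3=1, x4=0
  x1=1, x2=0, x3=1, x4=1
  x1=1, x2=1, x3=1, x4=0
  x1=1, x2=1, x3=1, x4=1

4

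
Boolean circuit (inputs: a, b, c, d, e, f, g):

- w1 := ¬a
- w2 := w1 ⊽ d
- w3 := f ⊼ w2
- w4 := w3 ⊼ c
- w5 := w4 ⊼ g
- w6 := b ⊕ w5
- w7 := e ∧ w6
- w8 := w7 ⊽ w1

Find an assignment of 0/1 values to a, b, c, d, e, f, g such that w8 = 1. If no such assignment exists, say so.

Check with a=1, b=1, c=0, d=1, e=0, f=1, g=0:
w1 = ¬a = ¬1 = 0
w2 = w1 ⊽ d = 0 ⊽ 1 = 0
w3 = f ⊼ w2 = 1 ⊼ 0 = 1
w4 = w3 ⊼ c = 1 ⊼ 0 = 1
w5 = w4 ⊼ g = 1 ⊼ 0 = 1
w6 = b ⊕ w5 = 1 ⊕ 1 = 0
w7 = e ∧ w6 = 0 ∧ 0 = 0
w8 = w7 ⊽ w1 = 0 ⊽ 0 = 1
So w8 = 1 as required.

a=1, b=1, c=0, d=1, e=0, f=1, g=0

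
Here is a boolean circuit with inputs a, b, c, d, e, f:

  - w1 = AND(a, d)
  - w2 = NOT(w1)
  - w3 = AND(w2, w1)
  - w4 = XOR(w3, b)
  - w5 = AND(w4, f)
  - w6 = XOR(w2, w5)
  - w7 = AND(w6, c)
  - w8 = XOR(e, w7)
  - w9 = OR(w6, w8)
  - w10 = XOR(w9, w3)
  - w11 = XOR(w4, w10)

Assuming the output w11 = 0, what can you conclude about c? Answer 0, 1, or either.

Both values of c occur among assignments with w11 = 0:
  c=0: a=0, b=1, c=0, d=0, e=0, f=0
  c=1: a=0, b=1, c=1, d=0, e=0, f=0

either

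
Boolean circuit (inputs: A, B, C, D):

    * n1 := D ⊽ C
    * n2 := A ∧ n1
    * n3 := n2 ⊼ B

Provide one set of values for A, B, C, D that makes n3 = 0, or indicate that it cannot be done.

Check with A=1 B=1 C=0 D=0:
n1 = D ⊽ C = 0 ⊽ 0 = 1
n2 = A ∧ n1 = 1 ∧ 1 = 1
n3 = n2 ⊼ B = 1 ⊼ 1 = 0
So n3 = 0 as required.

A=1 B=1 C=0 D=0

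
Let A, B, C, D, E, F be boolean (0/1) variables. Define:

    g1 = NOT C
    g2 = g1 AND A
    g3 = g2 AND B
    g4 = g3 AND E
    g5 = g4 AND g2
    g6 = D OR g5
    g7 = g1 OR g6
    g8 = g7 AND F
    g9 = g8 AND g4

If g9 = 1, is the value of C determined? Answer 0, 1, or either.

g9 = g8 AND g4 must be 1, so both g8 = 1 and g4 = 1.
Every assignment with g9 = 1 has C = 0; there are 2 such assignment(s).
  A=1, B=1, C=0, D=0, E=1, F=1
  A=1, B=1, C=0, D=1, E=1, F=1

0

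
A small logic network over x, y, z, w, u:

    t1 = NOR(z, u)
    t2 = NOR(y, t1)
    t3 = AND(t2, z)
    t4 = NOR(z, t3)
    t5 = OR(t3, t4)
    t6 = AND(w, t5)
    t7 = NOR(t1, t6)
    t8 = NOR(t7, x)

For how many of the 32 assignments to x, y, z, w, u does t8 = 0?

t8 = NOR(t7, x) must be 0, so at least one of t7, x is 1.
Enumerating the 32 input combinations, 24 give t8 = 0 and 8 give t8 = 1.

24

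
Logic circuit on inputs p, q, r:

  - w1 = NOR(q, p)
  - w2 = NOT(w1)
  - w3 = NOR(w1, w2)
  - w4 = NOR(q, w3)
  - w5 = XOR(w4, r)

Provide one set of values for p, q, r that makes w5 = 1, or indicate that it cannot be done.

w5 = XOR(w4, r) must be 1, so w4 and r differ.
Check with p=1, q=0, r=0:
w1 = NOR(q, p) = NOR(0, 1) = 0
w2 = NOT(w1) = NOT 0 = 1
w3 = NOR(w1, w2) = NOR(0, 1) = 0
w4 = NOR(q, w3) = NOR(0, 0) = 1
w5 = XOR(w4, r) = XOR(1, 0) = 1
So w5 = 1 as required.

p=1, q=0, r=0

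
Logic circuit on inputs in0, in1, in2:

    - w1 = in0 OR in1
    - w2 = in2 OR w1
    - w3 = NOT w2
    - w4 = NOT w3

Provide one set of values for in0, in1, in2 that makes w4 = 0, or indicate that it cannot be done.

in0=0 in1=0 in2=0

w4 = NOT w3 must be 0, so w3 = 1.
w3 = NOT w2 must be 1, so w2 = 0.
w2 = in2 OR w1 must be 0, so both in2 = 0 and w1 = 0.
Check with in0=0 in1=0 in2=0:
w1 = in0 OR in1 = 0 OR 0 = 0
w2 = in2 OR w1 = 0 OR 0 = 0
w3 = NOT w2 = NOT 0 = 1
w4 = NOT w3 = NOT 1 = 0
So w4 = 0 as required.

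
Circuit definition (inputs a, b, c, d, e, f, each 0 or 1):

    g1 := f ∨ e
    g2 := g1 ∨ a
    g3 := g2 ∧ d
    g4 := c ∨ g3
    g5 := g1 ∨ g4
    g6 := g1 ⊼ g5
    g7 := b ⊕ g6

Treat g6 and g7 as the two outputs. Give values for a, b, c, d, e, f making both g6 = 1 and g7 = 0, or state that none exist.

Check with a=0 b=1 c=1 d=1 e=0 f=0:
g1 = f ∨ e = 0 ∨ 0 = 0
g2 = g1 ∨ a = 0 ∨ 0 = 0
g3 = g2 ∧ d = 0 ∧ 1 = 0
g4 = c ∨ g3 = 1 ∨ 0 = 1
g5 = g1 ∨ g4 = 0 ∨ 1 = 1
g6 = g1 ⊼ g5 = 0 ⊼ 1 = 1
g7 = b ⊕ g6 = 1 ⊕ 1 = 0
So g6 = 1 and g7 = 0.

a=0 b=1 c=1 d=1 e=0 f=0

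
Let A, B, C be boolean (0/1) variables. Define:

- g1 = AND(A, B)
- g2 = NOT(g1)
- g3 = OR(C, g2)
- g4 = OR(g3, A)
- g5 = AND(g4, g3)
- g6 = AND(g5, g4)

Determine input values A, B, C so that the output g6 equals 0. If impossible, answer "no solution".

A=1 B=1 C=0

g6 = AND(g5, g4) must be 0, so at least one of g5, g4 is 0.
Check with A=1 B=1 C=0:
g1 = AND(A, B) = AND(1, 1) = 1
g2 = NOT(g1) = NOT 1 = 0
g3 = OR(C, g2) = OR(0, 0) = 0
g4 = OR(g3, A) = OR(0, 1) = 1
g5 = AND(g4, g3) = AND(1, 0) = 0
g6 = AND(g5, g4) = AND(0, 1) = 0
So g6 = 0 as required.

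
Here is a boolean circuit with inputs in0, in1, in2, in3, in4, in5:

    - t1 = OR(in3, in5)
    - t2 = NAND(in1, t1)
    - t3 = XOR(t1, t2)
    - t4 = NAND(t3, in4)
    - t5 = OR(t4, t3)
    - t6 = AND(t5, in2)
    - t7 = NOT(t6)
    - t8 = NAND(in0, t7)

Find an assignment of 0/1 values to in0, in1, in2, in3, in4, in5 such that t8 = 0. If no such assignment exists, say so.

t8 = NAND(in0, t7) must be 0, so both in0 = 1 and t7 = 1.
t7 = NOT(t6) must be 1, so t6 = 0.
t6 = AND(t5, in2) must be 0, so at least one of t5, in2 is 0.
Check with in0=1 in1=0 in2=0 in3=0 in4=0 in5=0:
t1 = OR(in3, in5) = OR(0, 0) = 0
t2 = NAND(in1, t1) = NAND(0, 0) = 1
t3 = XOR(t1, t2) = XOR(0, 1) = 1
t4 = NAND(t3, in4) = NAND(1, 0) = 1
t5 = OR(t4, t3) = OR(1, 1) = 1
t6 = AND(t5, in2) = AND(1, 0) = 0
t7 = NOT(t6) = NOT 0 = 1
t8 = NAND(in0, t7) = NAND(1, 1) = 0
So t8 = 0 as required.

in0=1 in1=0 in2=0 in3=0 in4=0 in5=0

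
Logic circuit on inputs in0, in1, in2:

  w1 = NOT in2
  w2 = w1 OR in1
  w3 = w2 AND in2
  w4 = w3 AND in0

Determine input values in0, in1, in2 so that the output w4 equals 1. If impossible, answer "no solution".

in0=1, in1=1, in2=1

w4 = w3 AND in0 must be 1, so both w3 = 1 and in0 = 1.
Check with in0=1, in1=1, in2=1:
w1 = NOT in2 = NOT 1 = 0
w2 = w1 OR in1 = 0 OR 1 = 1
w3 = w2 AND in2 = 1 AND 1 = 1
w4 = w3 AND in0 = 1 AND 1 = 1
So w4 = 1 as required.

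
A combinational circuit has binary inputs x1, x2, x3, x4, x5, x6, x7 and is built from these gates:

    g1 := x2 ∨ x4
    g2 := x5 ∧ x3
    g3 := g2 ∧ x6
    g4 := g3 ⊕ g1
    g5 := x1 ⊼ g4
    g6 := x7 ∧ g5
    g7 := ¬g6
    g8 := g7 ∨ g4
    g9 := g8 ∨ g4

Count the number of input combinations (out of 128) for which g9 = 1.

g9 = g8 ∨ g4 must be 1, so at least one of g8, g4 is 1.
Enumerating the 128 input combinations, 108 give g9 = 1 and 20 give g9 = 0.

108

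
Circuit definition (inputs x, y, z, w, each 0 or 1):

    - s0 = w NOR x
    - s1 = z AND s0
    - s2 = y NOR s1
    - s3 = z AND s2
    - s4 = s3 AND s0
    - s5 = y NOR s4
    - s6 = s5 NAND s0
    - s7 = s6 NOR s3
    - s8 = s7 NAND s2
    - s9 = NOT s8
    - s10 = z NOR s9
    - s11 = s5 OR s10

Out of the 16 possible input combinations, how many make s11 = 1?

12

s11 = s5 OR s10 must be 1, so at least one of s5, s10 is 1.
Enumerating the 16 input combinations, 12 give s11 = 1 and 4 give s11 = 0.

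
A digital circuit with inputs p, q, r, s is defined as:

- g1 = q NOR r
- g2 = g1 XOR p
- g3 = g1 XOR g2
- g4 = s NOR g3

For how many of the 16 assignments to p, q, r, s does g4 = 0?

12

g4 = s NOR g3 must be 0, so at least one of s, g3 is 1.
Enumerating the 16 input combinations, 12 give g4 = 0 and 4 give g4 = 1.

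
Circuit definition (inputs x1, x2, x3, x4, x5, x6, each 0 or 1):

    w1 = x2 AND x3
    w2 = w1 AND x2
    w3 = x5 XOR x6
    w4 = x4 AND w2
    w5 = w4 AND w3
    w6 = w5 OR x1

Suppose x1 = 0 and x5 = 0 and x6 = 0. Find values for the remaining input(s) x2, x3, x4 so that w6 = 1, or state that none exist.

no solution exists

With x1 = 0 and x5 = 0 and x6 = 0 fixed, none of the 8 settings of x2, x3, x4 give w6 = 1.
For example, with x2=0, x3=1, x4=1:
w1 = x2 AND x3 = 0 AND 1 = 0
w2 = w1 AND x2 = 0 AND 0 = 0
w3 = x5 XOR x6 = 0 XOR 0 = 0
w4 = x4 AND w2 = 1 AND 0 = 0
w5 = w4 AND w3 = 0 AND 0 = 0
w6 = w5 OR x1 = 0 OR 0 = 0
giving w6 = 0 ≠ 1.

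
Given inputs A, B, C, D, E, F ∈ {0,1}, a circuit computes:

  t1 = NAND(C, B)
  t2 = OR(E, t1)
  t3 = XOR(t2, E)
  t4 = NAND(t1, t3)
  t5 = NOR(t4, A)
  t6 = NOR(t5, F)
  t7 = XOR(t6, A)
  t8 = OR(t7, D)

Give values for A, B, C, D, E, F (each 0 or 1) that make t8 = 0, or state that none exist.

A=0 B=1 C=0 D=0 E=0 F=1

t8 = OR(t7, D) must be 0, so both t7 = 0 and D = 0.
Check with A=0 B=1 C=0 D=0 E=0 F=1:
t1 = NAND(C, B) = NAND(0, 1) = 1
t2 = OR(E, t1) = OR(0, 1) = 1
t3 = XOR(t2, E) = XOR(1, 0) = 1
t4 = NAND(t1, t3) = NAND(1, 1) = 0
t5 = NOR(t4, A) = NOR(0, 0) = 1
t6 = NOR(t5, F) = NOR(1, 1) = 0
t7 = XOR(t6, A) = XOR(0, 0) = 0
t8 = OR(t7, D) = OR(0, 0) = 0
So t8 = 0 as required.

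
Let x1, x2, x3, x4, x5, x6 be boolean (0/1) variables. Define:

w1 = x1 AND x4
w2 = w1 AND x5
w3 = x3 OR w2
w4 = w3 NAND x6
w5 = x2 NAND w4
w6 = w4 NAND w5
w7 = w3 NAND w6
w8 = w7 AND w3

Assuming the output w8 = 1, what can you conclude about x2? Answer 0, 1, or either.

0

w8 = w7 AND w3 must be 1, so both w7 = 1 and w3 = 1.
w7 = w3 NAND w6 must be 1, so at least one of w3, w6 is 0.
w3 = x3 OR w2 must be 1, so at least one of x3, w2 is 1.
Every assignment with w8 = 1 has x2 = 0; there are 9 such assignment(s).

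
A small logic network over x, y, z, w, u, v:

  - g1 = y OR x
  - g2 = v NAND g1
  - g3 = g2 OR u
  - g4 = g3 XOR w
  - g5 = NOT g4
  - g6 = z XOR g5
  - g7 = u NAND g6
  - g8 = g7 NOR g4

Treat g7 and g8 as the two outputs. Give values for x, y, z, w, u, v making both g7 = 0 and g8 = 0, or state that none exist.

x=0, y=1, z=1, w=0, u=1, v=1

Check with x=0, y=1, z=1, w=0, u=1, v=1:
g1 = y OR x = 1 OR 0 = 1
g2 = v NAND g1 = 1 NAND 1 = 0
g3 = g2 OR u = 0 OR 1 = 1
g4 = g3 XOR w = 1 XOR 0 = 1
g5 = NOT g4 = NOT 1 = 0
g6 = z XOR g5 = 1 XOR 0 = 1
g7 = u NAND g6 = 1 NAND 1 = 0
g8 = g7 NOR g4 = 0 NOR 1 = 0
So g7 = 0 and g8 = 0.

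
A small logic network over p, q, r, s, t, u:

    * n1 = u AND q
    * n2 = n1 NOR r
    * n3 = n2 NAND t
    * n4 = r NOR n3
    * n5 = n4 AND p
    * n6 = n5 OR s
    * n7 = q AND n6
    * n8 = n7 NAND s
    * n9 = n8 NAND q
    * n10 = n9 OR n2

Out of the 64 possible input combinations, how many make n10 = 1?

52

n10 = n9 OR n2 must be 1, so at least one of n9, n2 is 1.
Enumerating the 64 input combinations, 52 give n10 = 1 and 12 give n10 = 0.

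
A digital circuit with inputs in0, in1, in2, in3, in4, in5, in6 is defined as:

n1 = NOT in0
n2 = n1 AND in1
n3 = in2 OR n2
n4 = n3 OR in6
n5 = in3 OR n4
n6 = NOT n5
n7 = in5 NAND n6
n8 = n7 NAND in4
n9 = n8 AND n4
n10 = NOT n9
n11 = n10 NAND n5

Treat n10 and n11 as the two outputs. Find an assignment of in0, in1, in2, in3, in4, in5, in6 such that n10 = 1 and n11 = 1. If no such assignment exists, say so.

in0=1, in1=0, in2=0, in3=0, in4=1, in5=1, in6=0

Check with in0=1, in1=0, in2=0, in3=0, in4=1, in5=1, in6=0:
n1 = NOT in0 = NOT 1 = 0
n2 = n1 AND in1 = 0 AND 0 = 0
n3 = in2 OR n2 = 0 OR 0 = 0
n4 = n3 OR in6 = 0 OR 0 = 0
n5 = in3 OR n4 = 0 OR 0 = 0
n6 = NOT n5 = NOT 0 = 1
n7 = in5 NAND n6 = 1 NAND 1 = 0
n8 = n7 NAND in4 = 0 NAND 1 = 1
n9 = n8 AND n4 = 1 AND 0 = 0
n10 = NOT n9 = NOT 0 = 1
n11 = n10 NAND n5 = 1 NAND 0 = 1
So n10 = 1 and n11 = 1.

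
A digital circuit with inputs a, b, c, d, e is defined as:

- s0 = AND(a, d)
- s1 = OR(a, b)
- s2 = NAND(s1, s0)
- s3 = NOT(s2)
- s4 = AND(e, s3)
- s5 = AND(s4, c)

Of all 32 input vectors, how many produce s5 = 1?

s5 = AND(s4, c) must be 1, so both s4 = 1 and c = 1.
s4 = AND(e, s3) must be 1, so both e = 1 and s3 = 1.
s3 = NOT(s2) must be 1, so s2 = 0.
Satisfying assignments:
  a=1, b=0, c=1, d=1, e=1
  a=1, b=1, c=1, d=1, e=1

2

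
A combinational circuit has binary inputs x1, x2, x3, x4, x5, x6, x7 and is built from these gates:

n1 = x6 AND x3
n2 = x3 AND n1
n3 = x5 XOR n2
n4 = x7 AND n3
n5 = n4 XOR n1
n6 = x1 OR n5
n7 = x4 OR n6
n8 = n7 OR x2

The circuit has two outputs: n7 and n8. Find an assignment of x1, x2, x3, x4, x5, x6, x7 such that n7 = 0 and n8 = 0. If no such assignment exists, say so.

Check with x1=0 x2=0 x3=1 x4=0 x5=0 x6=0 x7=1:
n1 = x6 AND x3 = 0 AND 1 = 0
n2 = x3 AND n1 = 1 AND 0 = 0
n3 = x5 XOR n2 = 0 XOR 0 = 0
n4 = x7 AND n3 = 1 AND 0 = 0
n5 = n4 XOR n1 = 0 XOR 0 = 0
n6 = x1 OR n5 = 0 OR 0 = 0
n7 = x4 OR n6 = 0 OR 0 = 0
n8 = n7 OR x2 = 0 OR 0 = 0
So n7 = 0 and n8 = 0.

x1=0 x2=0 x3=1 x4=0 x5=0 x6=0 x7=1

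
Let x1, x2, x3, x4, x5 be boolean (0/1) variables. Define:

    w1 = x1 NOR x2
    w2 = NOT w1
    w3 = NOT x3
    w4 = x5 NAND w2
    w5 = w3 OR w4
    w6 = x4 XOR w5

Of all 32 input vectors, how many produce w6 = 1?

16

w6 = x4 XOR w5 must be 1, so x4 and w5 differ.
Enumerating the 32 input combinations, 16 give w6 = 1 and 16 give w6 = 0.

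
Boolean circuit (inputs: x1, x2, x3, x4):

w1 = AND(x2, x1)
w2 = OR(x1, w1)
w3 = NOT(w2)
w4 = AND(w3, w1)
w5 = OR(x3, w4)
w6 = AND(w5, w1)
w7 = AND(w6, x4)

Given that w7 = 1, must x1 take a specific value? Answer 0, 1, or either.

w7 = AND(w6, x4) must be 1, so both w6 = 1 and x4 = 1.
w6 = AND(w5, w1) must be 1, so both w5 = 1 and w1 = 1.
Every assignment with w7 = 1 has x1 = 1; there are 1 such assignment(s).
  x1=1, x2=1, x3=1, x4=1

1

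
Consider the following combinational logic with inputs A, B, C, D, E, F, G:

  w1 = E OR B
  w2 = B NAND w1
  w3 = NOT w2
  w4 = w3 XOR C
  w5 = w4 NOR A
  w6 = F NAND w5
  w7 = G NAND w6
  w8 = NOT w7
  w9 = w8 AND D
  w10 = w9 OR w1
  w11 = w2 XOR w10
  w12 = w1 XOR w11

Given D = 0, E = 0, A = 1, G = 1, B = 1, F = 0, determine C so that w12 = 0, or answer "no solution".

C=1

w12 = w1 XOR w11 must be 0, so w1 and w11 are equal.
Check with D = 0, E = 0, A = 1, G = 1, B = 1, F = 0 and C=1:
w1 = E OR B = 0 OR 1 = 1
w2 = B NAND w1 = 1 NAND 1 = 0
w3 = NOT w2 = NOT 0 = 1
w4 = w3 XOR C = 1 XOR 1 = 0
w5 = w4 NOR A = 0 NOR 1 = 0
w6 = F NAND w5 = 0 NAND 0 = 1
w7 = G NAND w6 = 1 NAND 1 = 0
w8 = NOT w7 = NOT 0 = 1
w9 = w8 AND D = 1 AND 0 = 0
w10 = w9 OR w1 = 0 OR 1 = 1
w11 = w2 XOR w10 = 0 XOR 1 = 1
w12 = w1 XOR w11 = 1 XOR 1 = 0
So w12 = 0.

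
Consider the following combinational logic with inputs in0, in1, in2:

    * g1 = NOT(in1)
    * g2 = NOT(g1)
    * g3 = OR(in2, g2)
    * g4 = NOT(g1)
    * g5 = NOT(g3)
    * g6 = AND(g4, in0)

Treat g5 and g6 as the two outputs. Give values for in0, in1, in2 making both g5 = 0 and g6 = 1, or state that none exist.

in0=1, in1=1, in2=1

Check with in0=1, in1=1, in2=1:
g1 = NOT(in1) = NOT 1 = 0
g2 = NOT(g1) = NOT 0 = 1
g3 = OR(in2, g2) = OR(1, 1) = 1
g4 = NOT(g1) = NOT 0 = 1
g5 = NOT(g3) = NOT 1 = 0
g6 = AND(g4, in0) = AND(1, 1) = 1
So g5 = 0 and g6 = 1.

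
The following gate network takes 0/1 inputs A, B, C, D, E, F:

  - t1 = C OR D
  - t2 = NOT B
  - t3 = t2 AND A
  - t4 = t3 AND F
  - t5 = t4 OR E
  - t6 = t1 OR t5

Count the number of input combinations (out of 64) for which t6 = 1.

57

t6 = t1 OR t5 must be 1, so at least one of t1, t5 is 1.
Enumerating the 64 input combinations, 57 give t6 = 1 and 7 give t6 = 0.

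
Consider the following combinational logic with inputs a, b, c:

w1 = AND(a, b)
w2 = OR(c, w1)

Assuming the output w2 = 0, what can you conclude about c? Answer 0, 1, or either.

0

w2 = OR(c, w1) must be 0, so both c = 0 and w1 = 0.
Every assignment with w2 = 0 has c = 0; there are 3 such assignment(s).
  a=0, b=0, c=0
  a=0, b=1, c=0
  a=1, b=0, c=0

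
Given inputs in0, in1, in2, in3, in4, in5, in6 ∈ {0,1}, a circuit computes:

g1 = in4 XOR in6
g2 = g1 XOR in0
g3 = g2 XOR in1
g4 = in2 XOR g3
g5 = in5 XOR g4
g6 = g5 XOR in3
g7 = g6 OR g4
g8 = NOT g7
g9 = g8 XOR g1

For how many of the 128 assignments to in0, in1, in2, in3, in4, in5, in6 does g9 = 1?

g9 = g8 XOR g1 must be 1, so g8 and g1 differ.
Enumerating the 128 input combinations, 64 give g9 = 1 and 64 give g9 = 0.

64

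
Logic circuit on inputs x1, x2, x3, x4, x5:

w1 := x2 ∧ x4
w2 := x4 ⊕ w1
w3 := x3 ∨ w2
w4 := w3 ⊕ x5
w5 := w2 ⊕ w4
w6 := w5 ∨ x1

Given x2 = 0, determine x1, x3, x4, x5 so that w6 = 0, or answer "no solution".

x1=0, x3=1, x4=1, x5=0

Check with x2 = 0 and x1=0, x3=1, x4=1, x5=0:
w1 = x2 ∧ x4 = 0 ∧ 1 = 0
w2 = x4 ⊕ w1 = 1 ⊕ 0 = 1
w3 = x3 ∨ w2 = 1 ∨ 1 = 1
w4 = w3 ⊕ x5 = 1 ⊕ 0 = 1
w5 = w2 ⊕ w4 = 1 ⊕ 1 = 0
w6 = w5 ∨ x1 = 0 ∨ 0 = 0
So w6 = 0.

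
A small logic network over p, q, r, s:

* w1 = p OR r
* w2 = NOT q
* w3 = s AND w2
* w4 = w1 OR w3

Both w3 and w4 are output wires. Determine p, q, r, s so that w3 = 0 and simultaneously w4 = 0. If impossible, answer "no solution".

Check with p=0, q=0, r=0, s=0:
w1 = p OR r = 0 OR 0 = 0
w2 = NOT q = NOT 0 = 1
w3 = s AND w2 = 0 AND 1 = 0
w4 = w1 OR w3 = 0 OR 0 = 0
So w3 = 0 and w4 = 0.

p=0, q=0, r=0, s=0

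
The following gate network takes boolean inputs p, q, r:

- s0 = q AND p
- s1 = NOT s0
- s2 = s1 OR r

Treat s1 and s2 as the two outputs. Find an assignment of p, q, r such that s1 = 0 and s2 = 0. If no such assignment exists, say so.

p=1 q=1 r=0

Check with p=1 q=1 r=0:
s0 = q AND p = 1 AND 1 = 1
s1 = NOT s0 = NOT 1 = 0
s2 = s1 OR r = 0 OR 0 = 0
So s1 = 0 and s2 = 0.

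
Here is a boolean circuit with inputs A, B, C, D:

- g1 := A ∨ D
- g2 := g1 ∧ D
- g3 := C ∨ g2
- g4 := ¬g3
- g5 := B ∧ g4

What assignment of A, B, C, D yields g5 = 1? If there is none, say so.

A=0, B=1, C=0, D=0

g5 = B ∧ g4 must be 1, so both B = 1 and g4 = 1.
Check with A=0, B=1, C=0, D=0:
g1 = A ∨ D = 0 ∨ 0 = 0
g2 = g1 ∧ D = 0 ∧ 0 = 0
g3 = C ∨ g2 = 0 ∨ 0 = 0
g4 = ¬g3 = ¬0 = 1
g5 = B ∧ g4 = 1 ∧ 1 = 1
So g5 = 1 as required.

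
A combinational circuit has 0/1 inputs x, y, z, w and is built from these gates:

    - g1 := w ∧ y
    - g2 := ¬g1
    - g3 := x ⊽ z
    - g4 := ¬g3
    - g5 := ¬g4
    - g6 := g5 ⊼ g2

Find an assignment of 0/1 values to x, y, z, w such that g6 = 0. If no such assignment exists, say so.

Check with x=0 y=1 z=0 w=0:
g1 = w ∧ y = 0 ∧ 1 = 0
g2 = ¬g1 = ¬0 = 1
g3 = x ⊽ z = 0 ⊽ 0 = 1
g4 = ¬g3 = ¬1 = 0
g5 = ¬g4 = ¬0 = 1
g6 = g5 ⊼ g2 = 1 ⊼ 1 = 0
So g6 = 0 as required.

x=0 y=1 z=0 w=0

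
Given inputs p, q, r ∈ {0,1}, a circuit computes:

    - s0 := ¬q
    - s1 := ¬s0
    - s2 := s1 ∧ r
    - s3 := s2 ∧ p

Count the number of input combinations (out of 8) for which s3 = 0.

7

s3 = s2 ∧ p must be 0, so at least one of s2, p is 0.
Enumerating the 8 input combinations, 7 give s3 = 0 and 1 give s3 = 1.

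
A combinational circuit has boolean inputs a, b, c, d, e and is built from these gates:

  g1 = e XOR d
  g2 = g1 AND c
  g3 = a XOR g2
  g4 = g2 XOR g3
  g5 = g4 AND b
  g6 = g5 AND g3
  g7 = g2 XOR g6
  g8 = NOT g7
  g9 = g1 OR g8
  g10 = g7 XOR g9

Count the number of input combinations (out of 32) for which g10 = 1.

22

g10 = g7 XOR g9 must be 1, so g7 and g9 differ.
Enumerating the 32 input combinations, 22 give g10 = 1 and 10 give g10 = 0.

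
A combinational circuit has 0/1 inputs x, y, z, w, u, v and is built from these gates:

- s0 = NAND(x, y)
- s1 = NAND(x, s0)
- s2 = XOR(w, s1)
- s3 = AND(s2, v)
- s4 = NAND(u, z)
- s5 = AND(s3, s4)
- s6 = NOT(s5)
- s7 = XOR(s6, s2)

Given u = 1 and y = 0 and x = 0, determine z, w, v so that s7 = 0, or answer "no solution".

z=1 w=0 v=0

s7 = XOR(s6, s2) must be 0, so s6 and s2 are equal.
Check with u = 1 and y = 0 and x = 0 and z=1, w=0, v=0:
s0 = NAND(x, y) = NAND(0, 0) = 1
s1 = NAND(x, s0) = NAND(0, 1) = 1
s2 = XOR(w, s1) = XOR(0, 1) = 1
s3 = AND(s2, v) = AND(1, 0) = 0
s4 = NAND(u, z) = NAND(1, 1) = 0
s5 = AND(s3, s4) = AND(0, 0) = 0
s6 = NOT(s5) = NOT 0 = 1
s7 = XOR(s6, s2) = XOR(1, 1) = 0
So s7 = 0.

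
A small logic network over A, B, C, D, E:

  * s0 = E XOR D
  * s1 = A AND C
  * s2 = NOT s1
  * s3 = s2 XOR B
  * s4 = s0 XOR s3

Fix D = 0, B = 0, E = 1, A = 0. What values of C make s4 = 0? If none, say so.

s4 = s0 XOR s3 must be 0, so s0 and s3 are equal.
Check with D = 0, B = 0, E = 1, A = 0 and C=1:
s0 = E XOR D = 1 XOR 0 = 1
s1 = A AND C = 0 AND 1 = 0
s2 = NOT s1 = NOT 0 = 1
s3 = s2 XOR B = 1 XOR 0 = 1
s4 = s0 XOR s3 = 1 XOR 1 = 0
So s4 = 0.

C=1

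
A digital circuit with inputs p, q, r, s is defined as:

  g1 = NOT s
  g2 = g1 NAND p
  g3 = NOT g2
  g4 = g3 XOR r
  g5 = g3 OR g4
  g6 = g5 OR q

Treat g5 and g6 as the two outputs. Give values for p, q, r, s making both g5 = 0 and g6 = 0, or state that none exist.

p=1 q=0 r=0 s=1

Check with p=1 q=0 r=0 s=1:
g1 = NOT s = NOT 1 = 0
g2 = g1 NAND p = 0 NAND 1 = 1
g3 = NOT g2 = NOT 1 = 0
g4 = g3 XOR r = 0 XOR 0 = 0
g5 = g3 OR g4 = 0 OR 0 = 0
g6 = g5 OR q = 0 OR 0 = 0
So g5 = 0 and g6 = 0.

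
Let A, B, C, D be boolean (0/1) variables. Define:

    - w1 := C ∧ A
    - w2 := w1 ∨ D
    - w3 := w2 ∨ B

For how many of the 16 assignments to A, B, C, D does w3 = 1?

13

w3 = w2 ∨ B must be 1, so at least one of w2, B is 1.
Enumerating the 16 input combinations, 13 give w3 = 1 and 3 give w3 = 0.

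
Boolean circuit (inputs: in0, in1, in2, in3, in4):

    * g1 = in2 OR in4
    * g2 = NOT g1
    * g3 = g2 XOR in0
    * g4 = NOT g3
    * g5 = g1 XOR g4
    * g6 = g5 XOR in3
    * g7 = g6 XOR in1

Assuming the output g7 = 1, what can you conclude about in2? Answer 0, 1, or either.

either

Both values of in2 occur among assignments with g7 = 1:
  in2=0: in0=0, in1=0, in2=0, in3=1, in4=0
  in2=1: in0=0, in1=0, in2=1, in3=1, in4=0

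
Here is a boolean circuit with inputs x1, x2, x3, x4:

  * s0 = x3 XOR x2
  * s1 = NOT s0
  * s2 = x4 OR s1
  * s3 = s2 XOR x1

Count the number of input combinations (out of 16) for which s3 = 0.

8

s3 = s2 XOR x1 must be 0, so s2 and x1 are equal.
Enumerating the 16 input combinations, 8 give s3 = 0 and 8 give s3 = 1.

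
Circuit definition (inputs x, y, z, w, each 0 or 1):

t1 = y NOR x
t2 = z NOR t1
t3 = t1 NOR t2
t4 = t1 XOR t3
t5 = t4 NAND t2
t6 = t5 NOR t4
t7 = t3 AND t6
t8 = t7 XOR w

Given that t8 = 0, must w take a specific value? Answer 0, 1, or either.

0

t8 = t7 XOR w must be 0, so t7 and w are equal.
Every assignment with t8 = 0 has w = 0; there are 8 such assignment(s).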